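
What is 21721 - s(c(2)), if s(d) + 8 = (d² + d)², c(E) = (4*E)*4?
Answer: -1093407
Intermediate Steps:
c(E) = 16*E
s(d) = -8 + (d + d²)² (s(d) = -8 + (d² + d)² = -8 + (d + d²)²)
21721 - s(c(2)) = 21721 - (-8 + (16*2)²*(1 + 16*2)²) = 21721 - (-8 + 32²*(1 + 32)²) = 21721 - (-8 + 1024*33²) = 21721 - (-8 + 1024*1089) = 21721 - (-8 + 1115136) = 21721 - 1*1115128 = 21721 - 1115128 = -1093407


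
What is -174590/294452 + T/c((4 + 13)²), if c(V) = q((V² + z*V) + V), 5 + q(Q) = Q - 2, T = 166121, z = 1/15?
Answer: 64275245915/46278063871 ≈ 1.3889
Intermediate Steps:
z = 1/15 ≈ 0.066667
q(Q) = -7 + Q (q(Q) = -5 + (Q - 2) = -5 + (-2 + Q) = -7 + Q)
c(V) = -7 + V² + 16*V/15 (c(V) = -7 + ((V² + V/15) + V) = -7 + (V² + 16*V/15) = -7 + V² + 16*V/15)
-174590/294452 + T/c((4 + 13)²) = -174590/294452 + 166121/(-7 + (4 + 13)²*(16 + 15*(4 + 13)²)/15) = -174590*1/294452 + 166121/(-7 + (1/15)*17²*(16 + 15*17²)) = -87295/147226 + 166121/(-7 + (1/15)*289*(16 + 15*289)) = -87295/147226 + 166121/(-7 + (1/15)*289*(16 + 4335)) = -87295/147226 + 166121/(-7 + (1/15)*289*4351) = -87295/147226 + 166121/(-7 + 1257439/15) = -87295/147226 + 166121/(1257334/15) = -87295/147226 + 166121*(15/1257334) = -87295/147226 + 2491815/1257334 = 64275245915/46278063871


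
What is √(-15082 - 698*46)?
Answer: 11*I*√390 ≈ 217.23*I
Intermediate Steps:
√(-15082 - 698*46) = √(-15082 - 32108) = √(-47190) = 11*I*√390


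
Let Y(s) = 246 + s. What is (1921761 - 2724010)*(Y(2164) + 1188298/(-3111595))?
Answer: -6015066974061348/3111595 ≈ -1.9331e+9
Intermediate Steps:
(1921761 - 2724010)*(Y(2164) + 1188298/(-3111595)) = (1921761 - 2724010)*((246 + 2164) + 1188298/(-3111595)) = -802249*(2410 + 1188298*(-1/3111595)) = -802249*(2410 - 1188298/3111595) = -802249*7497755652/3111595 = -6015066974061348/3111595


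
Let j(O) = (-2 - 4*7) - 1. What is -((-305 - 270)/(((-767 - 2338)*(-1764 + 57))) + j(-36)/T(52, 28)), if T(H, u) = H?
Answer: 1429019/2396628 ≈ 0.59626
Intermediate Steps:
j(O) = -31 (j(O) = (-2 - 28) - 1 = -30 - 1 = -31)
-((-305 - 270)/(((-767 - 2338)*(-1764 + 57))) + j(-36)/T(52, 28)) = -((-305 - 270)/(((-767 - 2338)*(-1764 + 57))) - 31/52) = -(-575/((-3105*(-1707))) - 31*1/52) = -(-575/5300235 - 31/52) = -(-575*1/5300235 - 31/52) = -(-5/46089 - 31/52) = -1*(-1429019/2396628) = 1429019/2396628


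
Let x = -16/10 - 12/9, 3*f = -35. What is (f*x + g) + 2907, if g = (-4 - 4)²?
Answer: 27047/9 ≈ 3005.2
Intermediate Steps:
f = -35/3 (f = (⅓)*(-35) = -35/3 ≈ -11.667)
g = 64 (g = (-8)² = 64)
x = -44/15 (x = -16*⅒ - 12*⅑ = -8/5 - 4/3 = -44/15 ≈ -2.9333)
(f*x + g) + 2907 = (-35/3*(-44/15) + 64) + 2907 = (308/9 + 64) + 2907 = 884/9 + 2907 = 27047/9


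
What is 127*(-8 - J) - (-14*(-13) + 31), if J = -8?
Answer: -213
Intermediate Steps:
127*(-8 - J) - (-14*(-13) + 31) = 127*(-8 - 1*(-8)) - (-14*(-13) + 31) = 127*(-8 + 8) - (182 + 31) = 127*0 - 1*213 = 0 - 213 = -213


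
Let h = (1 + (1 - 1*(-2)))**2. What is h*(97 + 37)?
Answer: 2144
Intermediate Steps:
h = 16 (h = (1 + (1 + 2))**2 = (1 + 3)**2 = 4**2 = 16)
h*(97 + 37) = 16*(97 + 37) = 16*134 = 2144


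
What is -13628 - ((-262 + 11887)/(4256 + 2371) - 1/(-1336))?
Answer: -40224459881/2951224 ≈ -13630.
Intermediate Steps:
-13628 - ((-262 + 11887)/(4256 + 2371) - 1/(-1336)) = -13628 - (11625/6627 - 1*(-1/1336)) = -13628 - (11625*(1/6627) + 1/1336) = -13628 - (3875/2209 + 1/1336) = -13628 - 1*5179209/2951224 = -13628 - 5179209/2951224 = -40224459881/2951224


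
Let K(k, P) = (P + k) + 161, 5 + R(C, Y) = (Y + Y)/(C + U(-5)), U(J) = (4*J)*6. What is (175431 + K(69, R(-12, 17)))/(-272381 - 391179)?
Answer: -11593279/43794960 ≈ -0.26472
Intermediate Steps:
U(J) = 24*J
R(C, Y) = -5 + 2*Y/(-120 + C) (R(C, Y) = -5 + (Y + Y)/(C + 24*(-5)) = -5 + (2*Y)/(C - 120) = -5 + (2*Y)/(-120 + C) = -5 + 2*Y/(-120 + C))
K(k, P) = 161 + P + k
(175431 + K(69, R(-12, 17)))/(-272381 - 391179) = (175431 + (161 + (600 - 5*(-12) + 2*17)/(-120 - 12) + 69))/(-272381 - 391179) = (175431 + (161 + (600 + 60 + 34)/(-132) + 69))/(-663560) = (175431 + (161 - 1/132*694 + 69))*(-1/663560) = (175431 + (161 - 347/66 + 69))*(-1/663560) = (175431 + 14833/66)*(-1/663560) = (11593279/66)*(-1/663560) = -11593279/43794960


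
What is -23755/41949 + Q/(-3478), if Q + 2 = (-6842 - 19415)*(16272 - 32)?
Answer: 8943772463164/72949311 ≈ 1.2260e+5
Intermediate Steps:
Q = -426413682 (Q = -2 + (-6842 - 19415)*(16272 - 32) = -2 - 26257*16240 = -2 - 426413680 = -426413682)
-23755/41949 + Q/(-3478) = -23755/41949 - 426413682/(-3478) = -23755*1/41949 - 426413682*(-1/3478) = -23755/41949 + 213206841/1739 = 8943772463164/72949311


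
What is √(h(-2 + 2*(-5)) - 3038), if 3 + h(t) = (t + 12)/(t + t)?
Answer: I*√3041 ≈ 55.145*I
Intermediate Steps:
h(t) = -3 + (12 + t)/(2*t) (h(t) = -3 + (t + 12)/(t + t) = -3 + (12 + t)/((2*t)) = -3 + (12 + t)*(1/(2*t)) = -3 + (12 + t)/(2*t))
√(h(-2 + 2*(-5)) - 3038) = √((-5/2 + 6/(-2 + 2*(-5))) - 3038) = √((-5/2 + 6/(-2 - 10)) - 3038) = √((-5/2 + 6/(-12)) - 3038) = √((-5/2 + 6*(-1/12)) - 3038) = √((-5/2 - ½) - 3038) = √(-3 - 3038) = √(-3041) = I*√3041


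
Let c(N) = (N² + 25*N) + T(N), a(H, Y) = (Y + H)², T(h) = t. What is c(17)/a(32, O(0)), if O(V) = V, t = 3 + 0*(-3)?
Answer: 717/1024 ≈ 0.70020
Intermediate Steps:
t = 3 (t = 3 + 0 = 3)
T(h) = 3
a(H, Y) = (H + Y)²
c(N) = 3 + N² + 25*N (c(N) = (N² + 25*N) + 3 = 3 + N² + 25*N)
c(17)/a(32, O(0)) = (3 + 17² + 25*17)/((32 + 0)²) = (3 + 289 + 425)/(32²) = 717/1024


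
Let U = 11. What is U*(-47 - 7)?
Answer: -594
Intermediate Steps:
U*(-47 - 7) = 11*(-47 - 7) = 11*(-54) = -594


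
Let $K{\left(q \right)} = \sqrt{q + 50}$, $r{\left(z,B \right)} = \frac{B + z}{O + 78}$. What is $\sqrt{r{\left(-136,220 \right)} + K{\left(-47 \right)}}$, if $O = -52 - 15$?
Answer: $\frac{\sqrt{924 + 121 \sqrt{3}}}{11} \approx 3.0608$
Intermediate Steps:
$O = -67$
$r{\left(z,B \right)} = \frac{B}{11} + \frac{z}{11}$ ($r{\left(z,B \right)} = \frac{B + z}{-67 + 78} = \frac{B + z}{11} = \left(B + z\right) \frac{1}{11} = \frac{B}{11} + \frac{z}{11}$)
$K{\left(q \right)} = \sqrt{50 + q}$
$\sqrt{r{\left(-136,220 \right)} + K{\left(-47 \right)}} = \sqrt{\left(\frac{1}{11} \cdot 220 + \frac{1}{11} \left(-136\right)\right) + \sqrt{50 - 47}} = \sqrt{\left(20 - \frac{136}{11}\right) + \sqrt{3}} = \sqrt{\frac{84}{11} + \sqrt{3}}$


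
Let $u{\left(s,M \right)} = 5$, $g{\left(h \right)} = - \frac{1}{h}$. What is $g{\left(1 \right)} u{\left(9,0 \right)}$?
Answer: $-5$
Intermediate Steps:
$g{\left(1 \right)} u{\left(9,0 \right)} = - 1^{-1} \cdot 5 = \left(-1\right) 1 \cdot 5 = \left(-1\right) 5 = -5$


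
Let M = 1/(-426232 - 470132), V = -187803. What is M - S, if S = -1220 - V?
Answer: -167246284213/896364 ≈ -1.8658e+5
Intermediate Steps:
M = -1/896364 (M = 1/(-896364) = -1/896364 ≈ -1.1156e-6)
S = 186583 (S = -1220 - 1*(-187803) = -1220 + 187803 = 186583)
M - S = -1/896364 - 1*186583 = -1/896364 - 186583 = -167246284213/896364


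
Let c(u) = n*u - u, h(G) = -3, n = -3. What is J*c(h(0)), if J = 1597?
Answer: 19164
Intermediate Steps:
c(u) = -4*u (c(u) = -3*u - u = -4*u)
J*c(h(0)) = 1597*(-4*(-3)) = 1597*12 = 19164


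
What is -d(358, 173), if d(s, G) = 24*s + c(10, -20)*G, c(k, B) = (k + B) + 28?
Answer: -11706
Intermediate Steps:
c(k, B) = 28 + B + k (c(k, B) = (B + k) + 28 = 28 + B + k)
d(s, G) = 18*G + 24*s (d(s, G) = 24*s + (28 - 20 + 10)*G = 24*s + 18*G = 18*G + 24*s)
-d(358, 173) = -(18*173 + 24*358) = -(3114 + 8592) = -1*11706 = -11706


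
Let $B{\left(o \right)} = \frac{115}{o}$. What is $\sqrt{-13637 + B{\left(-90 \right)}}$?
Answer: $\frac{i \sqrt{490978}}{6} \approx 116.78 i$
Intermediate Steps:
$\sqrt{-13637 + B{\left(-90 \right)}} = \sqrt{-13637 + \frac{115}{-90}} = \sqrt{-13637 + 115 \left(- \frac{1}{90}\right)} = \sqrt{-13637 - \frac{23}{18}} = \sqrt{- \frac{245489}{18}} = \frac{i \sqrt{490978}}{6}$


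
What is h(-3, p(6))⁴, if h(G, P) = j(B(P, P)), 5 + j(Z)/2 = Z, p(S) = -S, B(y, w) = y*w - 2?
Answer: 11316496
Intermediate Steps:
B(y, w) = -2 + w*y (B(y, w) = w*y - 2 = -2 + w*y)
j(Z) = -10 + 2*Z
h(G, P) = -14 + 2*P² (h(G, P) = -10 + 2*(-2 + P*P) = -10 + 2*(-2 + P²) = -10 + (-4 + 2*P²) = -14 + 2*P²)
h(-3, p(6))⁴ = (-14 + 2*(-1*6)²)⁴ = (-14 + 2*(-6)²)⁴ = (-14 + 2*36)⁴ = (-14 + 72)⁴ = 58⁴ = 11316496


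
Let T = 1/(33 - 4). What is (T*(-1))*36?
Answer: -36/29 ≈ -1.2414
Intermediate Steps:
T = 1/29 ≈ 0.034483
(T*(-1))*36 = ((1/29)*(-1))*36 = -1/29*36 = -36/29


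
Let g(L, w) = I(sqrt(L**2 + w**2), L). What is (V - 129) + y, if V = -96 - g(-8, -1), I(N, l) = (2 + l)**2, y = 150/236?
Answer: -30723/118 ≈ -260.36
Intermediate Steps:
y = 75/118 (y = 150*(1/236) = 75/118 ≈ 0.63559)
g(L, w) = (2 + L)**2
V = -132 (V = -96 - (2 - 8)**2 = -96 - 1*(-6)**2 = -96 - 1*36 = -96 - 36 = -132)
(V - 129) + y = (-132 - 129) + 75/118 = -261 + 75/118 = -30723/118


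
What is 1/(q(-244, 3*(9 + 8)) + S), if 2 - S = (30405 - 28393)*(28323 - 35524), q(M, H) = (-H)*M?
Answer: 1/14500858 ≈ 6.8961e-8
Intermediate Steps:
q(M, H) = -H*M
S = 14488414 (S = 2 - (30405 - 28393)*(28323 - 35524) = 2 - 2012*(-7201) = 2 - 1*(-14488412) = 2 + 14488412 = 14488414)
1/(q(-244, 3*(9 + 8)) + S) = 1/(-1*3*(9 + 8)*(-244) + 14488414) = 1/(-1*3*17*(-244) + 14488414) = 1/(-1*51*(-244) + 14488414) = 1/(12444 + 14488414) = 1/14500858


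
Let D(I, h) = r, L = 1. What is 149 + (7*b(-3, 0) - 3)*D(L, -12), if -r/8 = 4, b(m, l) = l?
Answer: 245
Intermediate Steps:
r = -32 (r = -8*4 = -32)
D(I, h) = -32
149 + (7*b(-3, 0) - 3)*D(L, -12) = 149 + (7*0 - 3)*(-32) = 149 + (0 - 3)*(-32) = 149 - 3*(-32) = 149 + 96 = 245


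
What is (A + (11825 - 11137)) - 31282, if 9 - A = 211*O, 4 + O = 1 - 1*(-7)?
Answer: -31429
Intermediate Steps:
O = 4 (O = -4 + (1 - 1*(-7)) = -4 + (1 + 7) = -4 + 8 = 4)
A = -835 (A = 9 - 211*4 = 9 - 1*844 = 9 - 844 = -835)
(A + (11825 - 11137)) - 31282 = (-835 + (11825 - 11137)) - 31282 = (-835 + 688) - 31282 = -147 - 31282 = -31429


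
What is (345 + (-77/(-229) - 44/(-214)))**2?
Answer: 71686905443344/600397009 ≈ 1.1940e+5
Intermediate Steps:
(345 + (-77/(-229) - 44/(-214)))**2 = (345 + (-77*(-1/229) - 44*(-1/214)))**2 = (345 + (77/229 + 22/107))**2 = (345 + 13277/24503)**2 = (8466812/24503)**2 = 71686905443344/600397009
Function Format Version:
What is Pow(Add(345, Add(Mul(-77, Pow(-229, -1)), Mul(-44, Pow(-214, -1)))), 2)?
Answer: Rational(71686905443344, 600397009) ≈ 1.1940e+5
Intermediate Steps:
Pow(Add(345, Add(Mul(-77, Pow(-229, -1)), Mul(-44, Pow(-214, -1)))), 2) = Pow(Add(345, Add(Mul(-77, Rational(-1, 229)), Mul(-44, Rational(-1, 214)))), 2) = Pow(Add(345, Add(Rational(77, 229), Rational(22, 107))), 2) = Pow(Add(345, Rational(13277, 24503)), 2) = Pow(Rational(8466812, 24503), 2) = Rational(71686905443344, 600397009)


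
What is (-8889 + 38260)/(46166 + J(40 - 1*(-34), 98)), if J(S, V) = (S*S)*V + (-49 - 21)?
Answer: 29371/582744 ≈ 0.050401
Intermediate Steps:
J(S, V) = -70 + V*S² (J(S, V) = S²*V - 70 = V*S² - 70 = -70 + V*S²)
(-8889 + 38260)/(46166 + J(40 - 1*(-34), 98)) = (-8889 + 38260)/(46166 + (-70 + 98*(40 - 1*(-34))²)) = 29371/(46166 + (-70 + 98*(40 + 34)²)) = 29371/(46166 + (-70 + 98*74²)) = 29371/(46166 + (-70 + 98*5476)) = 29371/(46166 + (-70 + 536648)) = 29371/(46166 + 536578) = 29371/582744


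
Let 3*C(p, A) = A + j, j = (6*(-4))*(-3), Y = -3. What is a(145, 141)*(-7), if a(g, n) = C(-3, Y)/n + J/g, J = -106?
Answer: 81277/20445 ≈ 3.9754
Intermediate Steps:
j = 72 (j = -24*(-3) = 72)
C(p, A) = 24 + A/3 (C(p, A) = (A + 72)/3 = (72 + A)/3 = 24 + A/3)
a(g, n) = -106/g + 23/n (a(g, n) = (24 + (⅓)*(-3))/n - 106/g = (24 - 1)/n - 106/g = 23/n - 106/g = -106/g + 23/n)
a(145, 141)*(-7) = (-106/145 + 23/141)*(-7) = -11611/20445*(-7) = 81277/20445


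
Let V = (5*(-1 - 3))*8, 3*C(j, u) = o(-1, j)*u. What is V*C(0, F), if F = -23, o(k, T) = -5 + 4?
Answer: -3680/3 ≈ -1226.7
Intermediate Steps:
o(k, T) = -1
C(j, u) = -u/3 (C(j, u) = (-u)/3 = -u/3)
V = -160 (V = (5*(-4))*8 = -20*8 = -160)
V*C(0, F) = -(-160)*(-23)/3 = -160*23/3 = -3680/3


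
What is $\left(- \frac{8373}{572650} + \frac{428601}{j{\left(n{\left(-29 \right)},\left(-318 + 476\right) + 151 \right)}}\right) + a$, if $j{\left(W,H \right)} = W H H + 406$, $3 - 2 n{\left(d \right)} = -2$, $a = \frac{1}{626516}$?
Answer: $\frac{152516878354354147}{85786005609632900} \approx 1.7779$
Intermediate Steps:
$a = \frac{1}{626516} \approx 1.5961 \cdot 10^{-6}$
$n{\left(d \right)} = \frac{5}{2}$ ($n{\left(d \right)} = \frac{3}{2} - -1 = \frac{3}{2} + 1 = \frac{5}{2}$)
$j{\left(W,H \right)} = 406 + W H^{2}$ ($j{\left(W,H \right)} = H W H + 406 = W H^{2} + 406 = 406 + W H^{2}$)
$\left(- \frac{8373}{572650} + \frac{428601}{j{\left(n{\left(-29 \right)},\left(-318 + 476\right) + 151 \right)}}\right) + a = \left(- \frac{8373}{572650} + \frac{428601}{406 + \frac{5 \left(\left(-318 + 476\right) + 151\right)^{2}}{2}}\right) + \frac{1}{626516} = \left(\left(-8373\right) \frac{1}{572650} + \frac{428601}{406 + \frac{5 \left(158 + 151\right)^{2}}{2}}\right) + \frac{1}{626516} = \left(- \frac{8373}{572650} + \frac{428601}{406 + \frac{5 \cdot 309^{2}}{2}}\right) + \frac{1}{626516} = \left(- \frac{8373}{572650} + \frac{428601}{406 + \frac{5}{2} \cdot 95481}\right) + \frac{1}{626516} = \left(- \frac{8373}{572650} + \frac{428601}{406 + \frac{477405}{2}}\right) + \frac{1}{626516} = \left(- \frac{8373}{572650} + \frac{428601}{\frac{478217}{2}}\right) + \frac{1}{626516} = \left(- \frac{8373}{572650} + 428601 \cdot \frac{2}{478217}\right) + \frac{1}{626516} = \left(- \frac{8373}{572650} + \frac{857202}{478217}\right) + \frac{1}{626516} = \frac{486872614359}{273850965050} + \frac{1}{626516} = \frac{152516878354354147}{85786005609632900}$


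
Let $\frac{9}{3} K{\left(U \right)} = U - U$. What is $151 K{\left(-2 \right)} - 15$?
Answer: $-15$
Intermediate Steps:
$K{\left(U \right)} = 0$ ($K{\left(U \right)} = \frac{U - U}{3} = \frac{1}{3} \cdot 0 = 0$)
$151 K{\left(-2 \right)} - 15 = 151 \cdot 0 - 15 = 0 - 15 = -15$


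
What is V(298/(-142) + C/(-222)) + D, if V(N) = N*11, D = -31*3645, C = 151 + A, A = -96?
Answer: -1781434003/15762 ≈ -1.1302e+5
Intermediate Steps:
C = 55 (C = 151 - 96 = 55)
D = -112995
V(N) = 11*N
V(298/(-142) + C/(-222)) + D = 11*(298/(-142) + 55/(-222)) - 112995 = 11*(298*(-1/142) + 55*(-1/222)) - 112995 = 11*(-149/71 - 55/222) - 112995 = 11*(-36983/15762) - 112995 = -406813/15762 - 112995 = -1781434003/15762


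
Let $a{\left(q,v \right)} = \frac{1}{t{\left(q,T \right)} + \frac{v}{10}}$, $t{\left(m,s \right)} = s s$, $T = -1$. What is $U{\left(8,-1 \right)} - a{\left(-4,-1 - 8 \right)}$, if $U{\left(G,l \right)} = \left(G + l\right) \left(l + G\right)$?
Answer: $39$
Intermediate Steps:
$U{\left(G,l \right)} = \left(G + l\right)^{2}$ ($U{\left(G,l \right)} = \left(G + l\right) \left(G + l\right) = \left(G + l\right)^{2}$)
$t{\left(m,s \right)} = s^{2}$
$a{\left(q,v \right)} = \frac{1}{1 + \frac{v}{10}}$ ($a{\left(q,v \right)} = \frac{1}{\left(-1\right)^{2} + \frac{v}{10}} = \frac{1}{1 + v \frac{1}{10}} = \frac{1}{1 + \frac{v}{10}}$)
$U{\left(8,-1 \right)} - a{\left(-4,-1 - 8 \right)} = \left(8 - 1\right)^{2} - \frac{10}{10 - 9} = 7^{2} - \frac{10}{10 - 9} = 49 - \frac{10}{1} = 49 - 10 \cdot 1 = 49 - 10 = 39$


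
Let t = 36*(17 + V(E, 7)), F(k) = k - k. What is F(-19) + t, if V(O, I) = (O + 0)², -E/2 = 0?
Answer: 612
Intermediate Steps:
E = 0 (E = -2*0 = 0)
V(O, I) = O²
F(k) = 0
t = 612 (t = 36*(17 + 0²) = 36*(17 + 0) = 36*17 = 612)
F(-19) + t = 0 + 612 = 612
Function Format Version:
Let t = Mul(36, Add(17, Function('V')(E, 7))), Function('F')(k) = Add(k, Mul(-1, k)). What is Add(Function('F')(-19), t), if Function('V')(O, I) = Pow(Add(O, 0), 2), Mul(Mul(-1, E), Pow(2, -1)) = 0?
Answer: 612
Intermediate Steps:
E = 0 (E = Mul(-2, 0) = 0)
Function('V')(O, I) = Pow(O, 2)
Function('F')(k) = 0
t = 612 (t = Mul(36, Add(17, Pow(0, 2))) = Mul(36, Add(17, 0)) = Mul(36, 17) = 612)
Add(Function('F')(-19), t) = Add(0, 612) = 612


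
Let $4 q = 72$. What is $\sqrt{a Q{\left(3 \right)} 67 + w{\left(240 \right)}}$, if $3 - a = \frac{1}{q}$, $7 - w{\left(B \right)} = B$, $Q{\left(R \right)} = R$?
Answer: $\frac{\sqrt{12918}}{6} \approx 18.943$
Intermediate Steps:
$q = 18$ ($q = \frac{1}{4} \cdot 72 = 18$)
$w{\left(B \right)} = 7 - B$
$a = \frac{53}{18}$ ($a = 3 - \frac{1}{18} = \frac{53}{18} \approx 2.9444$)
$\sqrt{a Q{\left(3 \right)} 67 + w{\left(240 \right)}} = \sqrt{\frac{53}{18} \cdot 3 \cdot 67 + \left(7 - 240\right)} = \sqrt{\frac{53}{6} \cdot 67 + \left(7 - 240\right)} = \sqrt{\frac{3551}{6} - 233} = \sqrt{\frac{2153}{6}} = \frac{\sqrt{12918}}{6}$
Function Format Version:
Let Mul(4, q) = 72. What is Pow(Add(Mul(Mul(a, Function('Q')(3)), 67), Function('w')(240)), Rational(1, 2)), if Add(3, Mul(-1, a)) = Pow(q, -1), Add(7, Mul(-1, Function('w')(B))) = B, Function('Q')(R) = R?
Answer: Mul(Rational(1, 6), Pow(12918, Rational(1, 2))) ≈ 18.943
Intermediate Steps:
q = 18 (q = Mul(Rational(1, 4), 72) = 18)
Function('w')(B) = Add(7, Mul(-1, B))
a = Rational(53, 18) (a = Add(3, Mul(-1, Pow(18, -1))) = Add(3, Mul(-1, Rational(1, 18))) = Add(3, Rational(-1, 18)) = Rational(53, 18) ≈ 2.9444)
Pow(Add(Mul(Mul(a, Function('Q')(3)), 67), Function('w')(240)), Rational(1, 2)) = Pow(Add(Mul(Mul(Rational(53, 18), 3), 67), Add(7, Mul(-1, 240))), Rational(1, 2)) = Pow(Add(Mul(Rational(53, 6), 67), Add(7, -240)), Rational(1, 2)) = Pow(Add(Rational(3551, 6), -233), Rational(1, 2)) = Pow(Rational(2153, 6), Rational(1, 2)) = Mul(Rational(1, 6), Pow(12918, Rational(1, 2)))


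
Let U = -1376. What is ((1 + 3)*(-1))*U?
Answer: 5504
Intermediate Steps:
((1 + 3)*(-1))*U = ((1 + 3)*(-1))*(-1376) = (4*(-1))*(-1376) = -4*(-1376) = 5504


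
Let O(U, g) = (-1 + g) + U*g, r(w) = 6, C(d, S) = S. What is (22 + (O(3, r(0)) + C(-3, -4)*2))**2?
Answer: 1369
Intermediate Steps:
O(U, g) = -1 + g + U*g
(22 + (O(3, r(0)) + C(-3, -4)*2))**2 = (22 + ((-1 + 6 + 3*6) - 4*2))**2 = (22 + ((-1 + 6 + 18) - 8))**2 = (22 + (23 - 8))**2 = (22 + 15)**2 = 37**2 = 1369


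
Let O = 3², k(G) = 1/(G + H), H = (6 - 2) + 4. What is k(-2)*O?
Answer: 3/2 ≈ 1.5000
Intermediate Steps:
H = 8 (H = 4 + 4 = 8)
k(G) = 1/(8 + G) (k(G) = 1/(G + 8) = 1/(8 + G))
O = 9
k(-2)*O = 9/(8 - 2) = 9/6 = (⅙)*9 = 3/2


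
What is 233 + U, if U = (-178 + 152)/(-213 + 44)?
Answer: 3031/13 ≈ 233.15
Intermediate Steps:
U = 2/13 (U = -26/(-169) = -26*(-1/169) = 2/13 ≈ 0.15385)
233 + U = 233 + 2/13 = 3031/13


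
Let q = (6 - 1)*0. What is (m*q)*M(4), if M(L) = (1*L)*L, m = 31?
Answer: 0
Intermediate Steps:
M(L) = L² (M(L) = L*L = L²)
q = 0 (q = 5*0 = 0)
(m*q)*M(4) = (31*0)*4² = 0*16 = 0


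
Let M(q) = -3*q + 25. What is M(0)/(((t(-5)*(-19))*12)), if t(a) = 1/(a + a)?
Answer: 125/114 ≈ 1.0965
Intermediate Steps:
t(a) = 1/(2*a)
M(q) = 25 - 3*q
M(0)/(((t(-5)*(-19))*12)) = (25 - 3*0)/(((((½)/(-5))*(-19))*12)) = (25 + 0)/(((((½)*(-⅕))*(-19))*12)) = 25/((-⅒*(-19)*12)) = 25/(((19/10)*12)) = 25/(114/5) = 25*(5/114) = 125/114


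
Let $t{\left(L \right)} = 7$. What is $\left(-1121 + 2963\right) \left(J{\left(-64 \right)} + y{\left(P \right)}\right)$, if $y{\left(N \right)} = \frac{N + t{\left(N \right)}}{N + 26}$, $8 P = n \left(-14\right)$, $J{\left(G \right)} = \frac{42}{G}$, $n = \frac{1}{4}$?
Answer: $- \frac{4815909}{6544} \approx -735.93$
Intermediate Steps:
$n = \frac{1}{4} \approx 0.25$
$P = - \frac{7}{16}$ ($P = \frac{\frac{1}{4} \left(-14\right)}{8} = \frac{1}{8} \left(- \frac{7}{2}\right) = - \frac{7}{16} \approx -0.4375$)
$y{\left(N \right)} = \frac{7 + N}{26 + N}$ ($y{\left(N \right)} = \frac{N + 7}{N + 26} = \frac{7 + N}{26 + N}$)
$\left(-1121 + 2963\right) \left(J{\left(-64 \right)} + y{\left(P \right)}\right) = \left(-1121 + 2963\right) \left(\frac{42}{-64} + \frac{7 - \frac{7}{16}}{26 - \frac{7}{16}}\right) = 1842 \left(42 \left(- \frac{1}{64}\right) + \frac{1}{\frac{409}{16}} \cdot \frac{105}{16}\right) = 1842 \left(- \frac{21}{32} + \frac{16}{409} \cdot \frac{105}{16}\right) = 1842 \left(- \frac{21}{32} + \frac{105}{409}\right) = 1842 \left(- \frac{5229}{13088}\right) = - \frac{4815909}{6544}$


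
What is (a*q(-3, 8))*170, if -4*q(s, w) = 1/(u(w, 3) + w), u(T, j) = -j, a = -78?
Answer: 663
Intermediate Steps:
q(s, w) = -1/(4*(-3 + w)) (q(s, w) = -1/(4*(-1*3 + w)) = -1/(4*(-3 + w)))
(a*q(-3, 8))*170 = -(-78)/(-12 + 4*8)*170 = -(-78)/(-12 + 32)*170 = -(-78)/20*170 = -78*(-1/20)*170 = (39/10)*170 = 663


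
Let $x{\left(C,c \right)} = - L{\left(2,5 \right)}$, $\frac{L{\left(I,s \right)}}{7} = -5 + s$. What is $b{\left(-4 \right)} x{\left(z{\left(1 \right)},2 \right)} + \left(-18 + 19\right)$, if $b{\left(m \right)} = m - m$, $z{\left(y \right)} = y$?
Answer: $1$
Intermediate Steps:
$b{\left(m \right)} = 0$
$L{\left(I,s \right)} = -35 + 7 s$ ($L{\left(I,s \right)} = 7 \left(-5 + s\right) = -35 + 7 s$)
$x{\left(C,c \right)} = 0$ ($x{\left(C,c \right)} = - (-35 + 7 \cdot 5) = - (-35 + 35) = \left(-1\right) 0 = 0$)
$b{\left(-4 \right)} x{\left(z{\left(1 \right)},2 \right)} + \left(-18 + 19\right) = 0 \cdot 0 + \left(-18 + 19\right) = 0 + 1 = 1$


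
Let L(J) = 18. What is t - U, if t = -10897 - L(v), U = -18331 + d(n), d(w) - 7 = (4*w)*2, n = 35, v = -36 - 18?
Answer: 7129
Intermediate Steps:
v = -54
d(w) = 7 + 8*w (d(w) = 7 + (4*w)*2 = 7 + 8*w)
U = -18044 (U = -18331 + (7 + 8*35) = -18331 + (7 + 280) = -18331 + 287 = -18044)
t = -10915 (t = -10897 - 1*18 = -10897 - 18 = -10915)
t - U = -10915 - 1*(-18044) = -10915 + 18044 = 7129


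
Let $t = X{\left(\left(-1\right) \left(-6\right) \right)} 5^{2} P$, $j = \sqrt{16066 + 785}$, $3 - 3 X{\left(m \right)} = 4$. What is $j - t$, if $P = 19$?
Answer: $\frac{475}{3} + \sqrt{16851} \approx 288.14$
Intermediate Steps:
$X{\left(m \right)} = - \frac{1}{3}$ ($X{\left(m \right)} = 1 - \frac{4}{3} = - \frac{1}{3}$)
$j = \sqrt{16851} \approx 129.81$
$t = - \frac{475}{3}$ ($t = - \frac{5^{2}}{3} \cdot 19 = \left(- \frac{1}{3}\right) 25 \cdot 19 = \left(- \frac{25}{3}\right) 19 = - \frac{475}{3} \approx -158.33$)
$j - t = \sqrt{16851} - - \frac{475}{3} = \sqrt{16851} + \frac{475}{3} = \frac{475}{3} + \sqrt{16851}$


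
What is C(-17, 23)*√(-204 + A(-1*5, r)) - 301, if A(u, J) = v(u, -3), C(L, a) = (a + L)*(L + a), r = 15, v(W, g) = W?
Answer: -301 + 36*I*√209 ≈ -301.0 + 520.45*I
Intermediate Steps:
C(L, a) = (L + a)² (C(L, a) = (L + a)*(L + a) = (L + a)²)
A(u, J) = u
C(-17, 23)*√(-204 + A(-1*5, r)) - 301 = (-17 + 23)²*√(-204 - 1*5) - 301 = 6²*√(-204 - 5) - 301 = 36*√(-209) - 301 = 36*(I*√209) - 301 = 36*I*√209 - 301 = -301 + 36*I*√209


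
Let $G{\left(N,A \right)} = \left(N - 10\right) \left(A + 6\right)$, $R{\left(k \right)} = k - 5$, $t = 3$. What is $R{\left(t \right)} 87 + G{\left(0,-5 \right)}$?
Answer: $-184$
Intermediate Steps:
$R{\left(k \right)} = -5 + k$ ($R{\left(k \right)} = k - 5 = -5 + k$)
$G{\left(N,A \right)} = \left(-10 + N\right) \left(6 + A\right)$
$R{\left(t \right)} 87 + G{\left(0,-5 \right)} = \left(-5 + 3\right) 87 - 10 = \left(-2\right) 87 + \left(-60 + 50 + 0 + 0\right) = -174 - 10 = -184$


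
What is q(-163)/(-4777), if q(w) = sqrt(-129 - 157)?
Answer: -I*sqrt(286)/4777 ≈ -0.0035402*I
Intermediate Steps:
q(w) = I*sqrt(286) (q(w) = sqrt(-286) = I*sqrt(286))
q(-163)/(-4777) = (I*sqrt(286))/(-4777) = (I*sqrt(286))*(-1/4777) = -I*sqrt(286)/4777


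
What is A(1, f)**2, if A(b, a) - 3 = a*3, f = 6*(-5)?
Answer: 7569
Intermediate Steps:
f = -30
A(b, a) = 3 + 3*a (A(b, a) = 3 + a*3 = 3 + 3*a)
A(1, f)**2 = (3 + 3*(-30))**2 = (3 - 90)**2 = (-87)**2 = 7569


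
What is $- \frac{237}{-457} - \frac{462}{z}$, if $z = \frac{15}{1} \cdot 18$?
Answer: $- \frac{24524}{20565} \approx -1.1925$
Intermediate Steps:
$z = 270$ ($z = 15 \cdot 1 \cdot 18 = 15 \cdot 18 = 270$)
$- \frac{237}{-457} - \frac{462}{z} = - \frac{237}{-457} - \frac{462}{270} = \left(-237\right) \left(- \frac{1}{457}\right) - \frac{77}{45} = \frac{237}{457} - \frac{77}{45} = - \frac{24524}{20565}$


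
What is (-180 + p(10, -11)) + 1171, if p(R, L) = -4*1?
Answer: 987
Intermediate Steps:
p(R, L) = -4
(-180 + p(10, -11)) + 1171 = (-180 - 4) + 1171 = -184 + 1171 = 987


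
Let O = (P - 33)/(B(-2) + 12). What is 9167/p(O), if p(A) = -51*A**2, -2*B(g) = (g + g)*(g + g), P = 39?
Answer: -36668/459 ≈ -79.887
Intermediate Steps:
B(g) = -2*g**2 (B(g) = -(g + g)*(g + g)/2 = -2*g*2*g/2 = -2*g**2)
O = 3/2 (O = (39 - 33)/(-2*(-2)**2 + 12) = 6/(-2*4 + 12) = 6/(-8 + 12) = 6/4 = 6*(1/4) = 3/2 ≈ 1.5000)
9167/p(O) = 9167/((-51*(3/2)**2)) = 9167/((-51*9/4)) = 9167/(-459/4) = 9167*(-4/459) = -36668/459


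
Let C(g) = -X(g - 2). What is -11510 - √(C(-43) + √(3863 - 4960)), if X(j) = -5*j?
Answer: -11510 - √(-225 + I*√1097) ≈ -11511.0 - 15.04*I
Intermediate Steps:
C(g) = -10 + 5*g (C(g) = -(-5)*(g - 2) = -(-5)*(-2 + g) = -(10 - 5*g) = -10 + 5*g)
-11510 - √(C(-43) + √(3863 - 4960)) = -11510 - √((-10 + 5*(-43)) + √(3863 - 4960)) = -11510 - √((-10 - 215) + √(-1097)) = -11510 - √(-225 + I*√1097)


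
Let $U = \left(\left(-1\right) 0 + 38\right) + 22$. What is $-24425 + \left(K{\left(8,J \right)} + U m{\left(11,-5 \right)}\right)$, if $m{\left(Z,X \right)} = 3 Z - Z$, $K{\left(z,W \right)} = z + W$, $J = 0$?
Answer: $-23097$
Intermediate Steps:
$U = 60$ ($U = \left(0 + 38\right) + 22 = 38 + 22 = 60$)
$K{\left(z,W \right)} = W + z$
$m{\left(Z,X \right)} = 2 Z$
$-24425 + \left(K{\left(8,J \right)} + U m{\left(11,-5 \right)}\right) = -24425 + \left(\left(0 + 8\right) + 60 \cdot 2 \cdot 11\right) = -24425 + \left(8 + 60 \cdot 22\right) = -24425 + \left(8 + 1320\right) = -24425 + 1328 = -23097$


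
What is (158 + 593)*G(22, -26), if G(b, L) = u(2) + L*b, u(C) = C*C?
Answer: -426568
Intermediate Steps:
u(C) = C²
G(b, L) = 4 + L*b (G(b, L) = 2² + L*b = 4 + L*b)
(158 + 593)*G(22, -26) = (158 + 593)*(4 - 26*22) = 751*(4 - 572) = 751*(-568) = -426568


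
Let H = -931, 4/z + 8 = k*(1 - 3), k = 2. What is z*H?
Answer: 931/3 ≈ 310.33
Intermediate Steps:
z = -1/3 (z = 4/(-8 + 2*(1 - 3)) = 4/(-8 + 2*(-2)) = 4/(-8 - 4) = 4/(-12) = 4*(-1/12) = -1/3 ≈ -0.33333)
z*H = -1/3*(-931) = 931/3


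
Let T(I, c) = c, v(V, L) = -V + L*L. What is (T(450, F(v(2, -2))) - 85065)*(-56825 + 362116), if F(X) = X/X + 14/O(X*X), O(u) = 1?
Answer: -25964999550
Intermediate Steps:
v(V, L) = L**2 - V (v(V, L) = -V + L**2 = L**2 - V)
F(X) = 15 (F(X) = X/X + 14/1 = 1 + 14*1 = 1 + 14 = 15)
(T(450, F(v(2, -2))) - 85065)*(-56825 + 362116) = (15 - 85065)*(-56825 + 362116) = -85050*305291 = -25964999550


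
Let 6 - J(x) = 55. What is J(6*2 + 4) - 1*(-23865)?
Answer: 23816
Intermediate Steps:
J(x) = -49 (J(x) = 6 - 1*55 = 6 - 55 = -49)
J(6*2 + 4) - 1*(-23865) = -49 - 1*(-23865) = -49 + 23865 = 23816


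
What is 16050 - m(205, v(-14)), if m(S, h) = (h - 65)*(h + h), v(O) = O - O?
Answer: 16050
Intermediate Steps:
v(O) = 0
m(S, h) = 2*h*(-65 + h) (m(S, h) = (-65 + h)*(2*h) = 2*h*(-65 + h))
16050 - m(205, v(-14)) = 16050 - 2*0*(-65 + 0) = 16050 - 2*0*(-65) = 16050 - 1*0 = 16050 + 0 = 16050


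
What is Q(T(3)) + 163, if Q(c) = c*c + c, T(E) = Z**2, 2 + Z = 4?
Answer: 183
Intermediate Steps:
Z = 2 (Z = -2 + 4 = 2)
T(E) = 4 (T(E) = 2**2 = 4)
Q(c) = c + c**2 (Q(c) = c**2 + c = c + c**2)
Q(T(3)) + 163 = 4*(1 + 4) + 163 = 4*5 + 163 = 20 + 163 = 183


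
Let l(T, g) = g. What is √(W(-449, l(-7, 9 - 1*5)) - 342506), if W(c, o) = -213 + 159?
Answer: 4*I*√21410 ≈ 585.29*I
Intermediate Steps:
W(c, o) = -54
√(W(-449, l(-7, 9 - 1*5)) - 342506) = √(-54 - 342506) = √(-342560) = 4*I*√21410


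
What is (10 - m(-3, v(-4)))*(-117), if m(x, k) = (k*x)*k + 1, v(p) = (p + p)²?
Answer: -1438749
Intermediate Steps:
v(p) = 4*p² (v(p) = (2*p)² = 4*p²)
m(x, k) = 1 + x*k² (m(x, k) = x*k² + 1 = 1 + x*k²)
(10 - m(-3, v(-4)))*(-117) = (10 - (1 - 3*(4*(-4)²)²))*(-117) = (10 - (1 - 3*(4*16)²))*(-117) = (10 - (1 - 3*64²))*(-117) = (10 - (1 - 3*4096))*(-117) = (10 - (1 - 12288))*(-117) = (10 - 1*(-12287))*(-117) = (10 + 12287)*(-117) = 12297*(-117) = -1438749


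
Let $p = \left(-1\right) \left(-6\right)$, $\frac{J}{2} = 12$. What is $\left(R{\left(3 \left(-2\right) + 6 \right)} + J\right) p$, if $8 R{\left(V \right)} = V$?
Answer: $144$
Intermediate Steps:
$R{\left(V \right)} = \frac{V}{8}$
$J = 24$ ($J = 2 \cdot 12 = 24$)
$p = 6$
$\left(R{\left(3 \left(-2\right) + 6 \right)} + J\right) p = \left(\frac{3 \left(-2\right) + 6}{8} + 24\right) 6 = \left(\frac{-6 + 6}{8} + 24\right) 6 = \left(\frac{1}{8} \cdot 0 + 24\right) 6 = \left(0 + 24\right) 6 = 24 \cdot 6 = 144$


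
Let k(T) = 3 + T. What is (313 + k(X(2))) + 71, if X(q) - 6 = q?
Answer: 395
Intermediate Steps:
X(q) = 6 + q
(313 + k(X(2))) + 71 = (313 + (3 + (6 + 2))) + 71 = (313 + (3 + 8)) + 71 = (313 + 11) + 71 = 324 + 71 = 395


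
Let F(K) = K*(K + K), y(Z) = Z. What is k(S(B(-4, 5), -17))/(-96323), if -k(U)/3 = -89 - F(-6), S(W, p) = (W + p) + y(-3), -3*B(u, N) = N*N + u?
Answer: -483/96323 ≈ -0.0050144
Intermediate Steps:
B(u, N) = -u/3 - N²/3 (B(u, N) = -(N*N + u)/3 = -(N² + u)/3 = -(u + N²)/3 = -u/3 - N²/3)
S(W, p) = -3 + W + p (S(W, p) = (W + p) - 3 = -3 + W + p)
F(K) = 2*K² (F(K) = K*(2*K) = 2*K²)
k(U) = 483 (k(U) = -3*(-89 - 2*(-6)²) = -3*(-89 - 2*36) = -3*(-89 - 1*72) = -3*(-89 - 72) = -3*(-161) = 483)
k(S(B(-4, 5), -17))/(-96323) = 483/(-96323) = 483*(-1/96323) = -483/96323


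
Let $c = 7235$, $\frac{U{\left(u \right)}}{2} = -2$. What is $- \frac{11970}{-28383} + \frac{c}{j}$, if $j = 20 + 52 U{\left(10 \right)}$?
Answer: $- \frac{67700215}{1778668} \approx -38.062$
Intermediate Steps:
$U{\left(u \right)} = -4$ ($U{\left(u \right)} = 2 \left(-2\right) = -4$)
$j = -188$ ($j = 20 + 52 \left(-4\right) = 20 - 208 = -188$)
$- \frac{11970}{-28383} + \frac{c}{j} = - \frac{11970}{-28383} + \frac{7235}{-188} = \left(-11970\right) \left(- \frac{1}{28383}\right) + 7235 \left(- \frac{1}{188}\right) = \frac{3990}{9461} - \frac{7235}{188} = - \frac{67700215}{1778668}$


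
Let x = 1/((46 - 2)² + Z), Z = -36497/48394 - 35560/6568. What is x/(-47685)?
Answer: -39731474/3656250154892445 ≈ -1.0867e-8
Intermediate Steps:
Z = -245075367/39731474 (Z = -36497*1/48394 - 35560*1/6568 = -36497/48394 - 4445/821 = -245075367/39731474 ≈ -6.1683)
x = 39731474/76675058297 (x = 1/((46 - 2)² - 245075367/39731474) = 1/(44² - 245075367/39731474) = 1/(1936 - 245075367/39731474) = 1/(76675058297/39731474) = 39731474/76675058297 ≈ 0.00051818)
x/(-47685) = (39731474/76675058297)/(-47685) = (39731474/76675058297)*(-1/47685) = -39731474/3656250154892445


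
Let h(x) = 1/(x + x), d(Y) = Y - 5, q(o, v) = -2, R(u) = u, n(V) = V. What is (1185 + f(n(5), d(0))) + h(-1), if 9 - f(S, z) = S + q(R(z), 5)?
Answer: 2381/2 ≈ 1190.5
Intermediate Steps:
d(Y) = -5 + Y
f(S, z) = 11 - S (f(S, z) = 9 - (S - 2) = 9 - (-2 + S) = 9 + (2 - S) = 11 - S)
h(x) = 1/(2*x)
(1185 + f(n(5), d(0))) + h(-1) = (1185 + (11 - 1*5)) + (1/2)/(-1) = (1185 + (11 - 5)) + (1/2)*(-1) = (1185 + 6) - 1/2 = 1191 - 1/2 = 2381/2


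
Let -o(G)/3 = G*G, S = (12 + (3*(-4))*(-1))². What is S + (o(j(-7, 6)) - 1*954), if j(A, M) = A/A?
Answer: -381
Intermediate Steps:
j(A, M) = 1
S = 576 (S = (12 - 12*(-1))² = (12 + 12)² = 24² = 576)
o(G) = -3*G² (o(G) = -3*G*G = -3*G²)
S + (o(j(-7, 6)) - 1*954) = 576 + (-3*1² - 1*954) = 576 + (-3*1 - 954) = 576 + (-3 - 954) = 576 - 957 = -381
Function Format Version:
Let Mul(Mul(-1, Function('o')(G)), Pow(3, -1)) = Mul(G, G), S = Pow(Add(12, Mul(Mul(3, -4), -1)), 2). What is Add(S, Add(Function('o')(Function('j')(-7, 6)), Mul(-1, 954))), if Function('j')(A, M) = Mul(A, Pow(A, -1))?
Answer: -381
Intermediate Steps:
Function('j')(A, M) = 1
S = 576 (S = Pow(Add(12, Mul(-12, -1)), 2) = Pow(Add(12, 12), 2) = Pow(24, 2) = 576)
Function('o')(G) = Mul(-3, Pow(G, 2)) (Function('o')(G) = Mul(-3, Mul(G, G)) = Mul(-3, Pow(G, 2)))
Add(S, Add(Function('o')(Function('j')(-7, 6)), Mul(-1, 954))) = Add(576, Add(Mul(-3, Pow(1, 2)), Mul(-1, 954))) = Add(576, Add(Mul(-3, 1), -954)) = Add(576, Add(-3, -954)) = Add(576, -957) = -381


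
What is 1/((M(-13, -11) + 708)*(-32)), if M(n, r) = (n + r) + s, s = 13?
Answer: -1/22304 ≈ -4.4835e-5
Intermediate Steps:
M(n, r) = 13 + n + r (M(n, r) = (n + r) + 13 = 13 + n + r)
1/((M(-13, -11) + 708)*(-32)) = 1/(((13 - 13 - 11) + 708)*(-32)) = -1/32/(-11 + 708) = -1/32/697 = (1/697)*(-1/32) = -1/22304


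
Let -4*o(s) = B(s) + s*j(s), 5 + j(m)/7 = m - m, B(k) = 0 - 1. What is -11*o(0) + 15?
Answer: 49/4 ≈ 12.250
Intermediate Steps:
B(k) = -1
j(m) = -35 (j(m) = -35 + 7*(m - m) = -35 + 7*0 = -35 + 0 = -35)
o(s) = ¼ + 35*s/4 (o(s) = -(-1 + s*(-35))/4 = -(-1 - 35*s)/4 = ¼ + 35*s/4)
-11*o(0) + 15 = -11*(¼ + (35/4)*0) + 15 = -11*(¼ + 0) + 15 = -11*¼ + 15 = -11/4 + 15 = 49/4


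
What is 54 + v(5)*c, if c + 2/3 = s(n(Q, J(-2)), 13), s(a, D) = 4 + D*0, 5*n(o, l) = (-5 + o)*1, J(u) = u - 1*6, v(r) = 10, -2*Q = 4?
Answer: 262/3 ≈ 87.333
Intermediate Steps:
Q = -2 (Q = -½*4 = -2)
J(u) = -6 + u (J(u) = u - 6 = -6 + u)
n(o, l) = -1 + o/5 (n(o, l) = ((-5 + o)*1)/5 = (-5 + o)/5 = -1 + o/5)
s(a, D) = 4 (s(a, D) = 4 + 0 = 4)
c = 10/3 (c = -⅔ + 4 = 10/3 ≈ 3.3333)
54 + v(5)*c = 54 + 10*(10/3) = 54 + 100/3 = 262/3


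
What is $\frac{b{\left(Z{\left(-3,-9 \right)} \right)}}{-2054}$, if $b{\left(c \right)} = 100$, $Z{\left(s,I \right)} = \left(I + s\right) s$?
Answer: $- \frac{50}{1027} \approx -0.048685$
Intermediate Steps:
$Z{\left(s,I \right)} = s \left(I + s\right)$
$\frac{b{\left(Z{\left(-3,-9 \right)} \right)}}{-2054} = \frac{100}{-2054} = 100 \left(- \frac{1}{2054}\right) = - \frac{50}{1027}$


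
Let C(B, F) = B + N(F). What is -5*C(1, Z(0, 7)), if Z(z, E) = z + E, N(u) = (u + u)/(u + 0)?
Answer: -15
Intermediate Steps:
N(u) = 2 (N(u) = (2*u)/u = 2)
Z(z, E) = E + z
C(B, F) = 2 + B (C(B, F) = B + 2 = 2 + B)
-5*C(1, Z(0, 7)) = -5*(2 + 1) = -5*3 = -15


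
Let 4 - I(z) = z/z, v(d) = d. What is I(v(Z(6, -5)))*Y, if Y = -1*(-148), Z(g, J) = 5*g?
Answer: 444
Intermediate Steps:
I(z) = 3 (I(z) = 4 - z/z = 4 - 1*1 = 4 - 1 = 3)
Y = 148
I(v(Z(6, -5)))*Y = 3*148 = 444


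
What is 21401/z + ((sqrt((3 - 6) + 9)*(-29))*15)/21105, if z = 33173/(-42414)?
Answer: -907702014/33173 - 29*sqrt(6)/1407 ≈ -27363.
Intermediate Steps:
z = -33173/42414 (z = 33173*(-1/42414) = -33173/42414 ≈ -0.78212)
21401/z + ((sqrt((3 - 6) + 9)*(-29))*15)/21105 = 21401/(-33173/42414) + ((sqrt((3 - 6) + 9)*(-29))*15)/21105 = 21401*(-42414/33173) + ((sqrt(-3 + 9)*(-29))*15)*(1/21105) = -907702014/33173 + ((sqrt(6)*(-29))*15)*(1/21105) = -907702014/33173 + (-29*sqrt(6)*15)*(1/21105) = -907702014/33173 - 435*sqrt(6)*(1/21105) = -907702014/33173 - 29*sqrt(6)/1407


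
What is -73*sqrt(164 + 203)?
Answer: -73*sqrt(367) ≈ -1398.5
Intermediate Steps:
-73*sqrt(164 + 203) = -73*sqrt(367)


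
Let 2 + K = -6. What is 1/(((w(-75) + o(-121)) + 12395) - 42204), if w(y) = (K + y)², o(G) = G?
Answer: -1/23041 ≈ -4.3401e-5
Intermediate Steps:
K = -8 (K = -2 - 6 = -8)
w(y) = (-8 + y)²
1/(((w(-75) + o(-121)) + 12395) - 42204) = 1/((((-8 - 75)² - 121) + 12395) - 42204) = 1/((((-83)² - 121) + 12395) - 42204) = 1/(((6889 - 121) + 12395) - 42204) = 1/((6768 + 12395) - 42204) = 1/(19163 - 42204) = 1/(-23041) = -1/23041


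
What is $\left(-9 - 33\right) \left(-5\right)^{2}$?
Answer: $-1050$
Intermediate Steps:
$\left(-9 - 33\right) \left(-5\right)^{2} = \left(-42\right) 25 = -1050$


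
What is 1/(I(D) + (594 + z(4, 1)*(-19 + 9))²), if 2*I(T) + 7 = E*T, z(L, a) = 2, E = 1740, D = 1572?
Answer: 2/3394225 ≈ 5.8924e-7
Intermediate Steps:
I(T) = -7/2 + 870*T (I(T) = -7/2 + (1740*T)/2 = -7/2 + 870*T)
1/(I(D) + (594 + z(4, 1)*(-19 + 9))²) = 1/((-7/2 + 870*1572) + (594 + 2*(-19 + 9))²) = 1/((-7/2 + 1367640) + (594 + 2*(-10))²) = 1/(2735273/2 + (594 - 20)²) = 1/(2735273/2 + 574²) = 1/(2735273/2 + 329476) = 1/(3394225/2) = 2/3394225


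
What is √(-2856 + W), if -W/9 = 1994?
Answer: I*√20802 ≈ 144.23*I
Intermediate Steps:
W = -17946 (W = -9*1994 = -17946)
√(-2856 + W) = √(-2856 - 17946) = √(-20802) = I*√20802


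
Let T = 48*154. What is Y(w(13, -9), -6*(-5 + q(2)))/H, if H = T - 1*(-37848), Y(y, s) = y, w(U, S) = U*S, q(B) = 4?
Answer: -3/1160 ≈ -0.0025862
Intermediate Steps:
w(U, S) = S*U
T = 7392
H = 45240 (H = 7392 - 1*(-37848) = 7392 + 37848 = 45240)
Y(w(13, -9), -6*(-5 + q(2)))/H = -9*13/45240 = -117*1/45240 = -3/1160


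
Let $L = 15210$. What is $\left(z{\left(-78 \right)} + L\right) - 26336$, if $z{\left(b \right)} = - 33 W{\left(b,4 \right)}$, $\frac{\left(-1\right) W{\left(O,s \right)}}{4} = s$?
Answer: $-10598$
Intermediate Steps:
$W{\left(O,s \right)} = - 4 s$
$z{\left(b \right)} = 528$ ($z{\left(b \right)} = - 33 \left(\left(-4\right) 4\right) = \left(-33\right) \left(-16\right) = 528$)
$\left(z{\left(-78 \right)} + L\right) - 26336 = \left(528 + 15210\right) - 26336 = 15738 - 26336 = -10598$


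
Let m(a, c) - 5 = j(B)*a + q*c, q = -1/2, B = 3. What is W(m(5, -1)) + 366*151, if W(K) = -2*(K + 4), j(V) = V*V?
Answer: 55157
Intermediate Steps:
j(V) = V²
q = -½ (q = -1*½ = -½ ≈ -0.50000)
m(a, c) = 5 + 9*a - c/2 (m(a, c) = 5 + (3²*a - c/2) = 5 + (9*a - c/2) = 5 + 9*a - c/2)
W(K) = -8 - 2*K (W(K) = -2*(4 + K) = -8 - 2*K)
W(m(5, -1)) + 366*151 = (-8 - 2*(5 + 9*5 - ½*(-1))) + 366*151 = (-8 - 2*(5 + 45 + ½)) + 55266 = (-8 - 2*101/2) + 55266 = (-8 - 101) + 55266 = -109 + 55266 = 55157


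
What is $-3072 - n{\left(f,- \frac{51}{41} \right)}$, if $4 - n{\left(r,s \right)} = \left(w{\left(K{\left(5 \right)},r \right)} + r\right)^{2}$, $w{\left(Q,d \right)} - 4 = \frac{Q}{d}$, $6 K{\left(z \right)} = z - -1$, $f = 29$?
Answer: $- \frac{1669152}{841} \approx -1984.7$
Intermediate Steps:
$K{\left(z \right)} = \frac{1}{6} + \frac{z}{6}$ ($K{\left(z \right)} = \frac{z - -1}{6} = \frac{z + 1}{6} = \frac{1 + z}{6} = \frac{1}{6} + \frac{z}{6}$)
$w{\left(Q,d \right)} = 4 + \frac{Q}{d}$
$n{\left(r,s \right)} = 4 - \left(4 + r + \frac{1}{r}\right)^{2}$ ($n{\left(r,s \right)} = 4 - \left(\left(4 + \frac{\frac{1}{6} + \frac{1}{6} \cdot 5}{r}\right) + r\right)^{2} = 4 - \left(\left(4 + \frac{\frac{1}{6} + \frac{5}{6}}{r}\right) + r\right)^{2} = 4 - \left(\left(4 + 1 \frac{1}{r}\right) + r\right)^{2} = 4 - \left(\left(4 + \frac{1}{r}\right) + r\right)^{2} = 4 - \left(4 + r + \frac{1}{r}\right)^{2}$)
$-3072 - n{\left(f,- \frac{51}{41} \right)} = -3072 - \left(4 - \frac{\left(1 + 29^{2} + 4 \cdot 29\right)^{2}}{841}\right) = -3072 - \left(4 - \frac{\left(1 + 841 + 116\right)^{2}}{841}\right) = -3072 - \left(4 - \frac{958^{2}}{841}\right) = -3072 - \left(4 - \frac{1}{841} \cdot 917764\right) = -3072 - \left(4 - \frac{917764}{841}\right) = -3072 - - \frac{914400}{841} = -3072 + \frac{914400}{841} = - \frac{1669152}{841}$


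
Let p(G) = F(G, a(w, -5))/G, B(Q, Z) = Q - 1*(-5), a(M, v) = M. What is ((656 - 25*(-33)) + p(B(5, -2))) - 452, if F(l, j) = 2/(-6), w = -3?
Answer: 30869/30 ≈ 1029.0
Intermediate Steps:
F(l, j) = -1/3 (F(l, j) = 2*(-1/6) = -1/3)
B(Q, Z) = 5 + Q (B(Q, Z) = Q + 5 = 5 + Q)
p(G) = -1/(3*G)
((656 - 25*(-33)) + p(B(5, -2))) - 452 = ((656 - 25*(-33)) - 1/(3*(5 + 5))) - 452 = ((656 + 825) - 1/3/10) - 452 = (1481 - 1/3*1/10) - 452 = (1481 - 1/30) - 452 = 44429/30 - 452 = 30869/30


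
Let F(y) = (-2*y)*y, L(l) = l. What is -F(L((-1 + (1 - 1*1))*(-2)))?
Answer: 8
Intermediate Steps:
F(y) = -2*y²
-F(L((-1 + (1 - 1*1))*(-2))) = -(-2)*((-1 + (1 - 1*1))*(-2))² = -(-2)*((-1 + (1 - 1))*(-2))² = -(-2)*((-1 + 0)*(-2))² = -(-2)*(-1*(-2))² = -(-2)*2² = -(-2)*4 = -1*(-8) = 8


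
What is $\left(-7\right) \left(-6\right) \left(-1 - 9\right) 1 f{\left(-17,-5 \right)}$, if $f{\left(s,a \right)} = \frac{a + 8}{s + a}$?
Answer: $\frac{630}{11} \approx 57.273$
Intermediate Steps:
$f{\left(s,a \right)} = \frac{8 + a}{a + s}$
$\left(-7\right) \left(-6\right) \left(-1 - 9\right) 1 f{\left(-17,-5 \right)} = \left(-7\right) \left(-6\right) \left(-1 - 9\right) 1 \frac{8 - 5}{-5 - 17} = 42 \left(-1 - 9\right) 1 \frac{1}{-22} \cdot 3 = 42 \left(-10\right) 1 \left(\left(- \frac{1}{22}\right) 3\right) = - 420 \cdot 1 \left(- \frac{3}{22}\right) = \left(-420\right) \left(- \frac{3}{22}\right) = \frac{630}{11}$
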